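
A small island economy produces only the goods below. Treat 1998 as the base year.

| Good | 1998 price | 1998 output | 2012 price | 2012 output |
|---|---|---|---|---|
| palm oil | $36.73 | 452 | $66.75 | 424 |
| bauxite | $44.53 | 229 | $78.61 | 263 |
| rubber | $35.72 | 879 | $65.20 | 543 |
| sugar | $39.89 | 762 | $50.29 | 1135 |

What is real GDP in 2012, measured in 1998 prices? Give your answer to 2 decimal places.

$91956.02

Real GDP 2012 = Σ (p_1998 × q_2012) = 36.73·424 + 44.53·263 + 35.72·543 + 39.89·1135 = 91956.02.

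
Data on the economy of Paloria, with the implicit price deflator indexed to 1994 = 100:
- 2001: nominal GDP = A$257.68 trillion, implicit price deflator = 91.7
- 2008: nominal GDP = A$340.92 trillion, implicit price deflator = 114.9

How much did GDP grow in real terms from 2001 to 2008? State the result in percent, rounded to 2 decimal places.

5.59%

Deflate each year: 2001 → 257.68/0.917 = 281.00; 2008 → 340.92/1.149 = 296.71.
So real GDP changed by 296.71/281.00 − 1 = 0.0559, i.e. 5.59%.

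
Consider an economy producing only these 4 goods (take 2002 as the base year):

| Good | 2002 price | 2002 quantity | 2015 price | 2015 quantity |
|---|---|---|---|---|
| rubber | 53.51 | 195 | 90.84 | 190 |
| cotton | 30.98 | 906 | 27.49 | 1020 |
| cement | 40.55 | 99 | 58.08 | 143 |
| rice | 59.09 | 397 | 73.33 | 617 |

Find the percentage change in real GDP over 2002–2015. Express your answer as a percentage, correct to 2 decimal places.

Real GDP 2002 = Nominal GDP 2002 = 53.51·195 + 30.98·906 + 40.55·99 + 59.09·397 = 65975.51.
Real GDP 2015 (at 2002 prices) = 53.51·190 + 30.98·1020 + 40.55·143 + 59.09·617 = 84023.68.
Real growth = 84023.68/65975.51 − 1 = 0.2736.

27.36%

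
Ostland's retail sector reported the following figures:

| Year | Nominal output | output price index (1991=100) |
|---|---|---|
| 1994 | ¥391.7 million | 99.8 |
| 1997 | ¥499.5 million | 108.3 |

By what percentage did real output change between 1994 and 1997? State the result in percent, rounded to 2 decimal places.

17.51%

Deflate each year: 1994 → 391.7/0.998 = 392.48; 1997 → 499.5/1.083 = 461.22.
So real output changed by 461.22/392.48 − 1 = 0.1751, i.e. 17.51%.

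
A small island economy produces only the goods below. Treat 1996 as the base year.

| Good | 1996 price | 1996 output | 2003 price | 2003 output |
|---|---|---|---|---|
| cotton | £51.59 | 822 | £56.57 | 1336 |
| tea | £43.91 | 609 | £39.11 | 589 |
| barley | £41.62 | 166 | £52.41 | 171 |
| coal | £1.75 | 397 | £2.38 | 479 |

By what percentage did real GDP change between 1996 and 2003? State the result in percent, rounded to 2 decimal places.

33.86%

Real GDP 1996 = Nominal GDP 1996 = 51.59·822 + 43.91·609 + 41.62·166 + 1.75·397 = 76751.84.
Real GDP 2003 (at 1996 prices) = 51.59·1336 + 43.91·589 + 41.62·171 + 1.75·479 = 102742.50.
Real growth = 102742.50/76751.84 − 1 = 0.3386.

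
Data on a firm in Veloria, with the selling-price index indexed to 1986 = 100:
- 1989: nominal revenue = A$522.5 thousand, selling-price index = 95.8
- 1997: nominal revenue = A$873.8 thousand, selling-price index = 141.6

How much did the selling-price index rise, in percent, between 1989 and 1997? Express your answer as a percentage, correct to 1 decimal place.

47.8%

Price-level change = 141.6 / 95.8 − 1 = 0.4781.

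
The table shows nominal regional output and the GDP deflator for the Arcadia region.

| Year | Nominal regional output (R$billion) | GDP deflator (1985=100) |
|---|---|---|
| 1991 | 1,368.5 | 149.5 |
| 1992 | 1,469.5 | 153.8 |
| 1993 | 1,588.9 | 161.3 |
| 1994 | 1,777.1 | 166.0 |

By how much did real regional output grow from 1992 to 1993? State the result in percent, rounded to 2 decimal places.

Real regional output 1992 = 1469.5/1.538 = 955.46.
Real regional output 1993 = 1588.9/1.613 = 985.06.
Change = 985.06/955.46 − 1 = 0.0310.

3.10%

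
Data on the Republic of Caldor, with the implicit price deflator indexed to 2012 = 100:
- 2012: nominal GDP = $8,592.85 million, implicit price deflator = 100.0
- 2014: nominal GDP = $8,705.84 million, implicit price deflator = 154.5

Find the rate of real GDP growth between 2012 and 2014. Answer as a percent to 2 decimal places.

Deflate each year: 2012 → 8592.85/1.000 = 8592.85; 2014 → 8705.84/1.545 = 5634.85.
So real GDP changed by 5634.85/8592.85 − 1 = -0.3442, i.e. -34.42%.

-34.42%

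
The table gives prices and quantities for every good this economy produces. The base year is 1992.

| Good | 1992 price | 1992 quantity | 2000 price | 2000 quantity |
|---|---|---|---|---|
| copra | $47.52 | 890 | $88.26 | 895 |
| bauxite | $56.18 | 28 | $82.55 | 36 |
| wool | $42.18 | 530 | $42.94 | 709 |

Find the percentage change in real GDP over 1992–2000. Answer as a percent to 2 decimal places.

Real GDP 1992 = Nominal GDP 1992 = 47.52·890 + 56.18·28 + 42.18·530 = 66221.24.
Real GDP 2000 (at 1992 prices) = 47.52·895 + 56.18·36 + 42.18·709 = 74458.50.
Real growth = 74458.50/66221.24 − 1 = 0.1244.

12.44%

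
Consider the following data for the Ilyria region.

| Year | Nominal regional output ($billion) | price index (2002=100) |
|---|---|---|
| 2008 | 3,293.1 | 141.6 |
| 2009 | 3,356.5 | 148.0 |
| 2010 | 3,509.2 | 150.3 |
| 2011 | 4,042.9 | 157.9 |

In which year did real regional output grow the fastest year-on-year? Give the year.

2009: real = 3356.5/1.480 = 2267.91; growth vs 2008 (2325.64) = -2.48%.
2010: real = 3509.2/1.503 = 2334.80; growth vs 2009 (2267.91) = 2.95%.
2011: real = 4042.9/1.579 = 2560.42; growth vs 2010 (2334.80) = 9.66%.

2011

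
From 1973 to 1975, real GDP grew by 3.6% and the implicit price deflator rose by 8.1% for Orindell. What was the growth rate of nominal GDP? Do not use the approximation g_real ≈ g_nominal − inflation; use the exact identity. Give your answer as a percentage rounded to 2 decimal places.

(1 + g_nom) = (1 + g_real)(1 + π) = 1.0360 × 1.0810 = 1.11992.

11.99%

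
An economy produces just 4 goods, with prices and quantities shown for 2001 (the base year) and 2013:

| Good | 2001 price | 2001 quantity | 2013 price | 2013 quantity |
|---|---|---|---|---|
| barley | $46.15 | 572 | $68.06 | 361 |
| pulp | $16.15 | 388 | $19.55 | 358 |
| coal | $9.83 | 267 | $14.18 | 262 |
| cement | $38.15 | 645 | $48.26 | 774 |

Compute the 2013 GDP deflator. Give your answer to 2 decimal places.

Nominal GDP 2013 = 68.06·361 + 19.55·358 + 14.18·262 + 48.26·774 = 72636.96.
Real GDP 2013 (at 2001 prices) = 46.15·361 + 16.15·358 + 9.83·262 + 38.15·774 = 54545.41.
Deflator = Nominal/Real × 100 = 72636.96/54545.41 × 100 = 133.168.

133.17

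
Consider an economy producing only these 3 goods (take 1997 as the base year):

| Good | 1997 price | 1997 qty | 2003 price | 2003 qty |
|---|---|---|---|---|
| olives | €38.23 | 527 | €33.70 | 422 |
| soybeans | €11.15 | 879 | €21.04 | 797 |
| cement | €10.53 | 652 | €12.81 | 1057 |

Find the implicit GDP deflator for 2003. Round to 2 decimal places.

Nominal GDP 2003 = 33.70·422 + 21.04·797 + 12.81·1057 = 44530.45.
Real GDP 2003 (at 1997 prices) = 38.23·422 + 11.15·797 + 10.53·1057 = 36149.82.
Deflator = Nominal/Real × 100 = 44530.45/36149.82 × 100 = 123.183.

123.18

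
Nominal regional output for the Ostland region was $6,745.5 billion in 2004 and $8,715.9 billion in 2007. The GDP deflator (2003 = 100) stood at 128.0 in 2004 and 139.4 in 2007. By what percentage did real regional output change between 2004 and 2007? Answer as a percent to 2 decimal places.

Deflate each year: 2004 → 6745.5/1.280 = 5269.92; 2007 → 8715.9/1.394 = 6252.44.
So real regional output changed by 6252.44/5269.92 − 1 = 0.1864, i.e. 18.64%.

18.64%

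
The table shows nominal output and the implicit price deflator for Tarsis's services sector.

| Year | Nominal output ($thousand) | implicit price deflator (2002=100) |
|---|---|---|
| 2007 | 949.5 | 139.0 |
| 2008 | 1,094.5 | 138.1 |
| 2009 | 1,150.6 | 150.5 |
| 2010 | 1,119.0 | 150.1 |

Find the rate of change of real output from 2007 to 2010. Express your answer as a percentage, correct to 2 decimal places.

9.14%

Real output 2007 = 949.5/1.390 = 683.09.
Real output 2010 = 1119.0/1.501 = 745.50.
Change = 745.50/683.09 − 1 = 0.0914.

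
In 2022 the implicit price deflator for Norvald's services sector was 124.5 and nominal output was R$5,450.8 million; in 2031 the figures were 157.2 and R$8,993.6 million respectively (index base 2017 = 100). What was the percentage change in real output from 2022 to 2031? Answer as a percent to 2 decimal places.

30.67%

Deflate each year: 2022 → 5450.8/1.245 = 4378.15; 2031 → 8993.6/1.572 = 5721.12.
So real output changed by 5721.12/4378.15 − 1 = 0.3067, i.e. 30.67%.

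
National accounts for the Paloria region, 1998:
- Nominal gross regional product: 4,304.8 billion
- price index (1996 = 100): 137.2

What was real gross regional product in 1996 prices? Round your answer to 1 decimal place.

Real gross regional product = Nominal / (price index/100) = 4304.8 / 1.372 = 3137.61.

3,137.6 billion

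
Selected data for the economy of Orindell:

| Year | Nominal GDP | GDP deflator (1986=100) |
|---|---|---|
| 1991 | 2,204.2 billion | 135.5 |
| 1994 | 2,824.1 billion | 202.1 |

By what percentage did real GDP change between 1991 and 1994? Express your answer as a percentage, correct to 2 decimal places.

-14.10%

Real GDP 1991 = 2204.2 / 1.355 = 1626.72.
Real GDP 1994 = 2824.1 / 2.021 = 1397.38.
Real growth = 1397.38 / 1626.72 − 1 = -0.1410.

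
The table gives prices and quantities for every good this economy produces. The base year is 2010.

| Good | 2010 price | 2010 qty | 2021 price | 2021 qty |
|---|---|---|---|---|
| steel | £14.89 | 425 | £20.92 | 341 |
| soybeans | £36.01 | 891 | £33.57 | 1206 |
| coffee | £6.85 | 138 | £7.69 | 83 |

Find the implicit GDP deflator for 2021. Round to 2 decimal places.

98.34

Nominal GDP 2021 = 20.92·341 + 33.57·1206 + 7.69·83 = 48257.41.
Real GDP 2021 (at 2010 prices) = 14.89·341 + 36.01·1206 + 6.85·83 = 49074.10.
Deflator = Nominal/Real × 100 = 48257.41/49074.10 × 100 = 98.336.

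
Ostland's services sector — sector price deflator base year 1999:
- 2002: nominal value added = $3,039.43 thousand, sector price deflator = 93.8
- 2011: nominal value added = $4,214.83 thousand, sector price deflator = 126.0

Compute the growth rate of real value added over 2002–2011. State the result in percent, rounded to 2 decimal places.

Real value added 2002 = 3039.43 / 0.938 = 3240.33.
Real value added 2011 = 4214.83 / 1.260 = 3345.10.
Real growth = 3345.10 / 3240.33 − 1 = 0.0323.

3.23%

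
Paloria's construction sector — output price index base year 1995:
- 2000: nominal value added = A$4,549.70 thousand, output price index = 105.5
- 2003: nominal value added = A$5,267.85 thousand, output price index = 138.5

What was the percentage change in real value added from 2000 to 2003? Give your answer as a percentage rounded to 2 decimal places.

-11.80%

Deflate each year: 2000 → 4549.70/1.055 = 4312.51; 2003 → 5267.85/1.385 = 3803.50.
So real value added changed by 3803.50/4312.51 − 1 = -0.1180, i.e. -11.80%.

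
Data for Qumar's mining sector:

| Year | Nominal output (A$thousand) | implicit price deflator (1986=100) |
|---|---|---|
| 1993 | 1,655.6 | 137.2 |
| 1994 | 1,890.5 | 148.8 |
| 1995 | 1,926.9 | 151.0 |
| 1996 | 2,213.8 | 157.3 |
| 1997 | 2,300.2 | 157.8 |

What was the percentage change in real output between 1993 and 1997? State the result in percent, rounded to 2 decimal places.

20.80%

Real output 1993 = 1655.6/1.372 = 1206.71.
Real output 1997 = 2300.2/1.578 = 1457.67.
Change = 1457.67/1206.71 − 1 = 0.2080.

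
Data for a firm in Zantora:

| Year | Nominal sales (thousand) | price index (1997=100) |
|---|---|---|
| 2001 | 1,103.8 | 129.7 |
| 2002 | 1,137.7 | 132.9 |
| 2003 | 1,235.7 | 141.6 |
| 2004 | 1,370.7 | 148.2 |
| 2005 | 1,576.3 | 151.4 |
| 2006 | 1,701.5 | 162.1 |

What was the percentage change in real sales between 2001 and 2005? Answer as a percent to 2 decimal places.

22.34%

Real sales 2001 = 1103.8/1.297 = 851.04.
Real sales 2005 = 1576.3/1.514 = 1041.15.
Change = 1041.15/851.04 − 1 = 0.2234.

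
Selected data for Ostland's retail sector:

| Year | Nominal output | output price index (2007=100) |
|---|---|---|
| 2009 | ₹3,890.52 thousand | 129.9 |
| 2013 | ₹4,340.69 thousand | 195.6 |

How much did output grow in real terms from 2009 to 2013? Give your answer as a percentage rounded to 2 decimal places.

-25.90%

Real output 2009 = 3890.52 / 1.299 = 2995.01.
Real output 2013 = 4340.69 / 1.956 = 2219.17.
Real growth = 2219.17 / 2995.01 − 1 = -0.2590.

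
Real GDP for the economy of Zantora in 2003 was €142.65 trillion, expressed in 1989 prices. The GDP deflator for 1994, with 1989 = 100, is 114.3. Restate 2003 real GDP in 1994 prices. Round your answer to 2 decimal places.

€163.05 trillion

Real GDP in 1994 prices = Real GDP in 1989 prices × (P_1994/P_1989) = 142.65 × 1.143 = 163.05.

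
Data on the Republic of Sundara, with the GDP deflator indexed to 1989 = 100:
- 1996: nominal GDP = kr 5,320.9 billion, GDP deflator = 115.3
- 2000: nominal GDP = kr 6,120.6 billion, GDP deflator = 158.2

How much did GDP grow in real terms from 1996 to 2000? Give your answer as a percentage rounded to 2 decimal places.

-16.16%

Real GDP 1996 = 5320.9 / 1.153 = 4614.83.
Real GDP 2000 = 6120.6 / 1.582 = 3868.90.
Real growth = 3868.90 / 4614.83 − 1 = -0.1616.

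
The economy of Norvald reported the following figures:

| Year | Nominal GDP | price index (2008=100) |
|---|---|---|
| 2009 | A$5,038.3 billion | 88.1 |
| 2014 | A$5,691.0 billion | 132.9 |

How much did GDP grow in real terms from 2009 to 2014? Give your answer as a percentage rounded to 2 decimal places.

Real GDP 2009 = 5038.3 / 0.881 = 5718.84.
Real GDP 2014 = 5691.0 / 1.329 = 4282.17.
Real growth = 4282.17 / 5718.84 − 1 = -0.2512.

-25.12%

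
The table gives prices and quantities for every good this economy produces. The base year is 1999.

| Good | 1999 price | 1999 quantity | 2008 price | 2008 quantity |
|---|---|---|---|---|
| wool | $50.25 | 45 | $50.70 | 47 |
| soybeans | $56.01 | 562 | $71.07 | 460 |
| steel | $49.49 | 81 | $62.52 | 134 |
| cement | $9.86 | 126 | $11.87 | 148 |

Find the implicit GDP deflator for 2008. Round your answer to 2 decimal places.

Nominal GDP 2008 = 50.70·47 + 71.07·460 + 62.52·134 + 11.87·148 = 45209.54.
Real GDP 2008 (at 1999 prices) = 50.25·47 + 56.01·460 + 49.49·134 + 9.86·148 = 36217.29.
Deflator = Nominal/Real × 100 = 45209.54/36217.29 × 100 = 124.829.

124.83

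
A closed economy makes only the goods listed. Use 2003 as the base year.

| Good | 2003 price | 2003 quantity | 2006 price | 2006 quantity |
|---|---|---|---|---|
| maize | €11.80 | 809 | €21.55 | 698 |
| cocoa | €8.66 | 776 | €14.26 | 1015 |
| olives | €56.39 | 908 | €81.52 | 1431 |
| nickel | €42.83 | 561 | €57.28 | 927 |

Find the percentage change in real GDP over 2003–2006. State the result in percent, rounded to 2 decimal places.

50.20%

Real GDP 2003 = Nominal GDP 2003 = 11.80·809 + 8.66·776 + 56.39·908 + 42.83·561 = 91496.11.
Real GDP 2006 (at 2003 prices) = 11.80·698 + 8.66·1015 + 56.39·1431 + 42.83·927 = 137423.80.
Real growth = 137423.80/91496.11 − 1 = 0.5020.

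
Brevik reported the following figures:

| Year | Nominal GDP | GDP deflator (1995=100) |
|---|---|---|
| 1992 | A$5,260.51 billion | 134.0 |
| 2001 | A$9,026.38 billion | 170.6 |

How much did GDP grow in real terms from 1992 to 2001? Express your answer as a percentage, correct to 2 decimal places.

Real GDP 1992 = 5260.51 / 1.340 = 3925.75.
Real GDP 2001 = 9026.38 / 1.706 = 5290.96.
Real growth = 5290.96 / 3925.75 − 1 = 0.3478.

34.78%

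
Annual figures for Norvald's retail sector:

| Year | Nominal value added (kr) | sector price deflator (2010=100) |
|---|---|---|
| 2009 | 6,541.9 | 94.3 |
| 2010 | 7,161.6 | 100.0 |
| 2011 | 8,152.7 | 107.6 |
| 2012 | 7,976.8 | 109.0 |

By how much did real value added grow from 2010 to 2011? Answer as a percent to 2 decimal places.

5.80%

Real value added 2010 = 7161.6/1.000 = 7161.60.
Real value added 2011 = 8152.7/1.076 = 7576.86.
Change = 7576.86/7161.60 − 1 = 0.0580.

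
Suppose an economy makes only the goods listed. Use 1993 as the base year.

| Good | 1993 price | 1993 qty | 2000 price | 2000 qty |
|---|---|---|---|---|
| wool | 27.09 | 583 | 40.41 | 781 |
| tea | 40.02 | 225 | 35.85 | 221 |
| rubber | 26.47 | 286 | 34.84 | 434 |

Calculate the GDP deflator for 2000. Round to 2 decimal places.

131.61

Nominal GDP 2000 = 40.41·781 + 35.85·221 + 34.84·434 = 54603.62.
Real GDP 2000 (at 1993 prices) = 27.09·781 + 40.02·221 + 26.47·434 = 41489.69.
Deflator = Nominal/Real × 100 = 54603.62/41489.69 × 100 = 131.608.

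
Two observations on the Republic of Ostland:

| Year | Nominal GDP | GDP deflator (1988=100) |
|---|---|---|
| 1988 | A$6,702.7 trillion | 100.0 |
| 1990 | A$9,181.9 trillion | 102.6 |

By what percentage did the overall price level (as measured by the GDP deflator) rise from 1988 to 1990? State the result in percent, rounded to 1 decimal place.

Price-level change = 102.6 / 100.0 − 1 = 0.0260.

2.6%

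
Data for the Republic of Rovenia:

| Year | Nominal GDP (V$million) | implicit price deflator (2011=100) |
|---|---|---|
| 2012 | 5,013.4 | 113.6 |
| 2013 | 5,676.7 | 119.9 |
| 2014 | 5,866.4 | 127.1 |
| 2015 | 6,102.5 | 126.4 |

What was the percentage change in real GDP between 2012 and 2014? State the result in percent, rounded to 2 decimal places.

Real GDP 2012 = 5013.4/1.136 = 4413.20.
Real GDP 2014 = 5866.4/1.271 = 4615.58.
Change = 4615.58/4413.20 − 1 = 0.0459.

4.59%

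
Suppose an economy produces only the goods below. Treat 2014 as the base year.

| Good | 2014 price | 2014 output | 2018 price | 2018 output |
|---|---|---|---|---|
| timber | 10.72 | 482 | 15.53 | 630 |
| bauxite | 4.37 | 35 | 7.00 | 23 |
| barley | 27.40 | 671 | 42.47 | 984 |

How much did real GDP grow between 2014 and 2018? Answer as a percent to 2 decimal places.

Real GDP 2014 = Nominal GDP 2014 = 10.72·482 + 4.37·35 + 27.40·671 = 23705.39.
Real GDP 2018 (at 2014 prices) = 10.72·630 + 4.37·23 + 27.40·984 = 33815.71.
Real growth = 33815.71/23705.39 − 1 = 0.4265.

42.65%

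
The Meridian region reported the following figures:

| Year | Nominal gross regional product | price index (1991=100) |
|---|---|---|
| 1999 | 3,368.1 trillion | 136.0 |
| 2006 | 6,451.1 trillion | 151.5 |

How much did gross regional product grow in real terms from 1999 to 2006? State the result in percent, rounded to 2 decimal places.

71.94%

Deflate each year: 1999 → 3368.1/1.360 = 2476.54; 2006 → 6451.1/1.515 = 4258.15.
So real gross regional product changed by 4258.15/2476.54 − 1 = 0.7194, i.e. 71.94%.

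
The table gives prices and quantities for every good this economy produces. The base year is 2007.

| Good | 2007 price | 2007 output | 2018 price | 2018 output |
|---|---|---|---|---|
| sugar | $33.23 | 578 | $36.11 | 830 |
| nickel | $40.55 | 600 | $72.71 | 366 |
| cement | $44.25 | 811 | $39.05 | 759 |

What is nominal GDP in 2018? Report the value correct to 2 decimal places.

Nominal GDP 2018 = Σ (p_2018 × q_2018) = 36.11·830 + 72.71·366 + 39.05·759 = 86222.11.

$86222.11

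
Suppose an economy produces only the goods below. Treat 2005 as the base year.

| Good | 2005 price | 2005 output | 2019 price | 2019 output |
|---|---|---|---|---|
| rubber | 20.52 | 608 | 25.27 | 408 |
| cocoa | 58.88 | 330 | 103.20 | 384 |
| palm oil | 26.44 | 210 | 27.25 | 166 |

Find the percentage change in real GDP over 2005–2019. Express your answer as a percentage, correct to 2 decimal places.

-5.57%

Real GDP 2005 = Nominal GDP 2005 = 20.52·608 + 58.88·330 + 26.44·210 = 37458.96.
Real GDP 2019 (at 2005 prices) = 20.52·408 + 58.88·384 + 26.44·166 = 35371.12.
Real growth = 35371.12/37458.96 − 1 = -0.0557.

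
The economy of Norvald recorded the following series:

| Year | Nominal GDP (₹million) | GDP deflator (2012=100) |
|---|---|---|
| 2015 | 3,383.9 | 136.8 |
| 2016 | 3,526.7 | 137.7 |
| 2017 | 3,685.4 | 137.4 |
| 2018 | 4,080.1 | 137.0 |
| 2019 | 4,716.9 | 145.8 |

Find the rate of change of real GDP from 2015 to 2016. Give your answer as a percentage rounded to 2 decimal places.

3.54%

Real GDP 2015 = 3383.9/1.368 = 2473.61.
Real GDP 2016 = 3526.7/1.377 = 2561.15.
Change = 2561.15/2473.61 − 1 = 0.0354.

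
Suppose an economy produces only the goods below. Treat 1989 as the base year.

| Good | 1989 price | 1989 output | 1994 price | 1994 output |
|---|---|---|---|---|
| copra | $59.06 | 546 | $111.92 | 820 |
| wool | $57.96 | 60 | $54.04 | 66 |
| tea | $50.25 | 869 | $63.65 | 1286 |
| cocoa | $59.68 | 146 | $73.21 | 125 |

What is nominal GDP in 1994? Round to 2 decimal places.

Nominal GDP 1994 = Σ (p_1994 × q_1994) = 111.92·820 + 54.04·66 + 63.65·1286 + 73.21·125 = 186346.19.

$186346.19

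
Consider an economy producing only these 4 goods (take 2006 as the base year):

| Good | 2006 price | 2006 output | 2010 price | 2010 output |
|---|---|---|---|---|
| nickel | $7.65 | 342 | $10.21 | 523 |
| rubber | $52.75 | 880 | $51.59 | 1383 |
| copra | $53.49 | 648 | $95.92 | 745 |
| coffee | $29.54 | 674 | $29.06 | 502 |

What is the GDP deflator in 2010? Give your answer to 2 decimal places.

123.63

Nominal GDP 2010 = 10.21·523 + 51.59·1383 + 95.92·745 + 29.06·502 = 162737.32.
Real GDP 2010 (at 2006 prices) = 7.65·523 + 52.75·1383 + 53.49·745 + 29.54·502 = 131633.33.
Deflator = Nominal/Real × 100 = 162737.32/131633.33 × 100 = 123.629.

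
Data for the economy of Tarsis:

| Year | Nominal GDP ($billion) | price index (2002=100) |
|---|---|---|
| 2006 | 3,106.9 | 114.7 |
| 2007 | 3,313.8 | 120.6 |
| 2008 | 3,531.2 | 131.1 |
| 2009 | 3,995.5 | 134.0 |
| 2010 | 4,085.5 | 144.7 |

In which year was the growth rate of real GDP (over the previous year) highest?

2009

2007: real = 3313.8/1.206 = 2747.76; growth vs 2006 (2708.72) = 1.44%.
2008: real = 3531.2/1.311 = 2693.52; growth vs 2007 (2747.76) = -1.97%.
2009: real = 3995.5/1.340 = 2981.72; growth vs 2008 (2693.52) = 10.70%.
2010: real = 4085.5/1.447 = 2823.43; growth vs 2009 (2981.72) = -5.31%.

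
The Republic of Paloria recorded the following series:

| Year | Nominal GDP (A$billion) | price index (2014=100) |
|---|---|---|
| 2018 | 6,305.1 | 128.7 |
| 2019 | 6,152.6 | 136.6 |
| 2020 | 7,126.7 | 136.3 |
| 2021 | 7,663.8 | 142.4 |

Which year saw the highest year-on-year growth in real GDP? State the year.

2020

2019: real = 6152.6/1.366 = 4504.10; growth vs 2018 (4899.07) = -8.06%.
2020: real = 7126.7/1.363 = 5228.69; growth vs 2019 (4504.10) = 16.09%.
2021: real = 7663.8/1.424 = 5381.88; growth vs 2020 (5228.69) = 2.93%.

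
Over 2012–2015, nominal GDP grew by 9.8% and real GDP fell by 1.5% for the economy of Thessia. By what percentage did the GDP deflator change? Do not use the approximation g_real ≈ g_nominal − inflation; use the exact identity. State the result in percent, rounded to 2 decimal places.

(1 + g_nom) = (1 + g_real)(1 + π), so π = 1.0980 / 0.9850 − 1 = 0.11472.

11.47%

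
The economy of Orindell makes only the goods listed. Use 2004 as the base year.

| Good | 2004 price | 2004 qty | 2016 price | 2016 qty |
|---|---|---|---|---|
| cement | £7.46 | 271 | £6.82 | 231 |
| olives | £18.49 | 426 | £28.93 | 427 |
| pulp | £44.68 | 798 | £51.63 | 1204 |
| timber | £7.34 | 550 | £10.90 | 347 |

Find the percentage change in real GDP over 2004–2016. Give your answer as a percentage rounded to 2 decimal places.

33.01%

Real GDP 2004 = Nominal GDP 2004 = 7.46·271 + 18.49·426 + 44.68·798 + 7.34·550 = 49590.04.
Real GDP 2016 (at 2004 prices) = 7.46·231 + 18.49·427 + 44.68·1204 + 7.34·347 = 65960.19.
Real growth = 65960.19/49590.04 − 1 = 0.3301.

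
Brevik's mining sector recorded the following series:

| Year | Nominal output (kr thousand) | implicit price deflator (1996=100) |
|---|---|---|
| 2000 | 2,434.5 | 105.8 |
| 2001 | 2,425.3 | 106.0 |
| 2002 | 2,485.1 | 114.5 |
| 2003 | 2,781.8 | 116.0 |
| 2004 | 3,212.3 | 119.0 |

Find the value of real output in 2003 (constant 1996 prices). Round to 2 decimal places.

Real output 2003 = 2781.8 / 1.160 = 2398.10.

kr 2,398.10 thousand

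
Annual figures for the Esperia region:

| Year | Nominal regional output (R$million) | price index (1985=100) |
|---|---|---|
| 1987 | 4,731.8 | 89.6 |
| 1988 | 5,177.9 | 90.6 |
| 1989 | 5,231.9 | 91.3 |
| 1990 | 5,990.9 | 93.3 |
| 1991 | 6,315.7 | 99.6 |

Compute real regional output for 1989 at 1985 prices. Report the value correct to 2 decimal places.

Real regional output 1989 = 5231.9 / 0.913 = 5730.45.

R$5,730.45 million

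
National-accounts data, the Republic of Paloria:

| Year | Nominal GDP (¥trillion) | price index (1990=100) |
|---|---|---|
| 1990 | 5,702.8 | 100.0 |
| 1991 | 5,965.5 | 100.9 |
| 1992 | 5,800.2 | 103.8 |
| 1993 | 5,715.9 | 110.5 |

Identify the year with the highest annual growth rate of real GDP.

1991: real = 5965.5/1.009 = 5912.29; growth vs 1990 (5702.80) = 3.67%.
1992: real = 5800.2/1.038 = 5587.86; growth vs 1991 (5912.29) = -5.49%.
1993: real = 5715.9/1.105 = 5172.76; growth vs 1992 (5587.86) = -7.43%.

1991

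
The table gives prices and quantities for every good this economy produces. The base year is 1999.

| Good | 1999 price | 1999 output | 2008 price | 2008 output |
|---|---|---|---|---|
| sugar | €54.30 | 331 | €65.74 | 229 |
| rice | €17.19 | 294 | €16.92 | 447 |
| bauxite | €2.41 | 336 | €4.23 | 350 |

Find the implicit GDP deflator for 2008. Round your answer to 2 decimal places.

Nominal GDP 2008 = 65.74·229 + 16.92·447 + 4.23·350 = 24098.20.
Real GDP 2008 (at 1999 prices) = 54.30·229 + 17.19·447 + 2.41·350 = 20962.13.
Deflator = Nominal/Real × 100 = 24098.20/20962.13 × 100 = 114.961.

114.96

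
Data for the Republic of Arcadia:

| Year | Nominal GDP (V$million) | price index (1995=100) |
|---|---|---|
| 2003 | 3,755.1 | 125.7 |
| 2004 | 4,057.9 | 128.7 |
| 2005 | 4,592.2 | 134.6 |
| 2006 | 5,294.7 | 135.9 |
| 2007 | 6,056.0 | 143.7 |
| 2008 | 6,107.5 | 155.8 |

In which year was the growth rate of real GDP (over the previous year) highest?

2004: real = 4057.9/1.287 = 3152.99; growth vs 2003 (2987.35) = 5.54%.
2005: real = 4592.2/1.346 = 3411.74; growth vs 2004 (3152.99) = 8.21%.
2006: real = 5294.7/1.359 = 3896.03; growth vs 2005 (3411.74) = 14.19%.
2007: real = 6056.0/1.437 = 4214.34; growth vs 2006 (3896.03) = 8.17%.
2008: real = 6107.5/1.558 = 3920.09; growth vs 2007 (4214.34) = -6.98%.

2006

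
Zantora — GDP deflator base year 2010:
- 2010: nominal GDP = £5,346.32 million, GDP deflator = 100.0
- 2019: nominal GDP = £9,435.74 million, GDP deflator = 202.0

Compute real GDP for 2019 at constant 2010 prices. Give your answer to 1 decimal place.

Real GDP = Nominal / (GDP deflator/100) = 9435.74 / 2.020 = 4671.16.

£4,671.2 million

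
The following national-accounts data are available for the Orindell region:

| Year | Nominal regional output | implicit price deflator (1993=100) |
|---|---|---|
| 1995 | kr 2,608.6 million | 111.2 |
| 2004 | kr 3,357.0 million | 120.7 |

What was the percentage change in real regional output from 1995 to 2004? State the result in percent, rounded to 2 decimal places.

Real regional output 1995 = 2608.6 / 1.112 = 2345.86.
Real regional output 2004 = 3357.0 / 1.207 = 2781.28.
Real growth = 2781.28 / 2345.86 − 1 = 0.1856.

18.56%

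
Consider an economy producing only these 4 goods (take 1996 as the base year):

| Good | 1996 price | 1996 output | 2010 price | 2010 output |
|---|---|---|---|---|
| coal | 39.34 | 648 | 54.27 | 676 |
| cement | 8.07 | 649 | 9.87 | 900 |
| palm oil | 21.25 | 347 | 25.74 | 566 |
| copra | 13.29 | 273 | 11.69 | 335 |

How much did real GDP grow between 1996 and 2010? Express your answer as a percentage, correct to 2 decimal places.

Real GDP 1996 = Nominal GDP 1996 = 39.34·648 + 8.07·649 + 21.25·347 + 13.29·273 = 41731.67.
Real GDP 2010 (at 1996 prices) = 39.34·676 + 8.07·900 + 21.25·566 + 13.29·335 = 50336.49.
Real growth = 50336.49/41731.67 − 1 = 0.2062.

20.62%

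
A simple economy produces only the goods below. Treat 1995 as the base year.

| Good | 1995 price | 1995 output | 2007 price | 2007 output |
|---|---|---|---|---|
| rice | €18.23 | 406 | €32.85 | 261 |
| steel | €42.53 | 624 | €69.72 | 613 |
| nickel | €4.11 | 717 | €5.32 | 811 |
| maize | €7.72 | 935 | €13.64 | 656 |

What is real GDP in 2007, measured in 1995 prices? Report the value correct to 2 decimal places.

€39226.45

Real GDP 2007 = Σ (p_1995 × q_2007) = 18.23·261 + 42.53·613 + 4.11·811 + 7.72·656 = 39226.45.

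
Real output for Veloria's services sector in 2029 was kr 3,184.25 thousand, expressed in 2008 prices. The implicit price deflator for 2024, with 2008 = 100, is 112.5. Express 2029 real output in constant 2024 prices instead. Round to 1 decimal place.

Real output in 2024 prices = Real output in 2008 prices × (P_2024/P_2008) = 3184.25 × 1.125 = 3582.28.

kr 3,582.3 thousand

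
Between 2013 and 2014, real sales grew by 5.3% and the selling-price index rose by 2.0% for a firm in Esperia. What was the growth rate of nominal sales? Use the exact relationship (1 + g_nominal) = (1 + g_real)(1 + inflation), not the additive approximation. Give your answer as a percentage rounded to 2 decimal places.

7.41%

(1 + g_nom) = (1 + g_real)(1 + π) = 1.0530 × 1.0200 = 1.07406.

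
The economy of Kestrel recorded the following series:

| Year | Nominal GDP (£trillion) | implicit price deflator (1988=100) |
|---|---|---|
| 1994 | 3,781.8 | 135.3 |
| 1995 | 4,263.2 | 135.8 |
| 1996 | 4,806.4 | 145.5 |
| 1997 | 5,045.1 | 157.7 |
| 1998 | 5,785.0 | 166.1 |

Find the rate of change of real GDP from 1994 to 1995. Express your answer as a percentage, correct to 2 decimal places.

12.31%

Real GDP 1994 = 3781.8/1.353 = 2795.12.
Real GDP 1995 = 4263.2/1.358 = 3139.32.
Change = 3139.32/2795.12 − 1 = 0.1231.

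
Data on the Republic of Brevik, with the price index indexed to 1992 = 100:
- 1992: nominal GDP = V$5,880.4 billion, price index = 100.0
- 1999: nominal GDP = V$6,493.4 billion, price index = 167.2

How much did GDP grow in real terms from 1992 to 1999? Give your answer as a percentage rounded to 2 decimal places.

Deflate each year: 1992 → 5880.4/1.000 = 5880.40; 1999 → 6493.4/1.672 = 3883.61.
So real GDP changed by 3883.61/5880.40 − 1 = -0.3396, i.e. -33.96%.

-33.96%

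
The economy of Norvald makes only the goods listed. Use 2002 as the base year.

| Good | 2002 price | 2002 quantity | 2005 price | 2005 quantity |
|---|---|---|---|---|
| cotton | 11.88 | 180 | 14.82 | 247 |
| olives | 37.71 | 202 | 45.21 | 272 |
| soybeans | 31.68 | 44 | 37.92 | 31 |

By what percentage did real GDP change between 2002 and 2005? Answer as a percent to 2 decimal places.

27.12%

Real GDP 2002 = Nominal GDP 2002 = 11.88·180 + 37.71·202 + 31.68·44 = 11149.74.
Real GDP 2005 (at 2002 prices) = 11.88·247 + 37.71·272 + 31.68·31 = 14173.56.
Real growth = 14173.56/11149.74 − 1 = 0.2712.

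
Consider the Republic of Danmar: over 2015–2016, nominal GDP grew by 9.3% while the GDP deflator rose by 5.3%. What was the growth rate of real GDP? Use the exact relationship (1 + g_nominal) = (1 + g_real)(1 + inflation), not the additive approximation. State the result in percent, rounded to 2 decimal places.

3.80%

(1 + g_nom) = (1 + g_real)(1 + π), so g_real = 1.0930 / 1.0530 − 1 = 0.03799.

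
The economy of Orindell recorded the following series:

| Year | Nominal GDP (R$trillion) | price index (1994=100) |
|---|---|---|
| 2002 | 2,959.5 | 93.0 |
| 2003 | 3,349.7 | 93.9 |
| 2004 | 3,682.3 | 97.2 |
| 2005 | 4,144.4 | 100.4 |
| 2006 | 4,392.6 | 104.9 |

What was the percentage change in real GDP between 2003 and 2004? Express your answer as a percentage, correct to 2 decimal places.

Real GDP 2003 = 3349.7/0.939 = 3567.31.
Real GDP 2004 = 3682.3/0.972 = 3788.37.
Change = 3788.37/3567.31 − 1 = 0.0620.

6.20%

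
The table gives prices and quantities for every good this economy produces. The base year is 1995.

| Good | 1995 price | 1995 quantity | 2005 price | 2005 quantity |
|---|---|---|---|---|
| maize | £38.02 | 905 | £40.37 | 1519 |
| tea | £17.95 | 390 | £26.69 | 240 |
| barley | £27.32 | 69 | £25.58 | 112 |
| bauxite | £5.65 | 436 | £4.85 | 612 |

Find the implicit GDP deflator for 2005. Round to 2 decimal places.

107.27

Nominal GDP 2005 = 40.37·1519 + 26.69·240 + 25.58·112 + 4.85·612 = 73560.79.
Real GDP 2005 (at 1995 prices) = 38.02·1519 + 17.95·240 + 27.32·112 + 5.65·612 = 68578.02.
Deflator = Nominal/Real × 100 = 73560.79/68578.02 × 100 = 107.266.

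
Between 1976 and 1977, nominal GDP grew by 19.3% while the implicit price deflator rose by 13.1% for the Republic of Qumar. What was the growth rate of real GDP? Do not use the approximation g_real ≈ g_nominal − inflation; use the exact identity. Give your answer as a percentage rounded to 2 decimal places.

5.48%

(1 + g_nom) = (1 + g_real)(1 + π), so g_real = 1.1930 / 1.1310 − 1 = 0.05482.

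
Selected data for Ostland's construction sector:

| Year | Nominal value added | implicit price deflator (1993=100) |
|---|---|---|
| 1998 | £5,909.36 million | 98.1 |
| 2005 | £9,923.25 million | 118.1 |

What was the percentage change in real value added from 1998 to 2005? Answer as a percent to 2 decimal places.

Deflate each year: 1998 → 5909.36/0.981 = 6023.81; 2005 → 9923.25/1.181 = 8402.41.
So real value added changed by 8402.41/6023.81 − 1 = 0.3949, i.e. 39.49%.

39.49%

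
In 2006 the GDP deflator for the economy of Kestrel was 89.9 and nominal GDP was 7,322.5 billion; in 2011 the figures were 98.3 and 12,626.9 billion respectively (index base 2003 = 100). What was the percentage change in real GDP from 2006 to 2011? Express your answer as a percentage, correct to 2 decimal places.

57.70%

Real GDP 2006 = 7322.5 / 0.899 = 8145.16.
Real GDP 2011 = 12626.9 / 0.983 = 12845.27.
Real growth = 12845.27 / 8145.16 − 1 = 0.5770.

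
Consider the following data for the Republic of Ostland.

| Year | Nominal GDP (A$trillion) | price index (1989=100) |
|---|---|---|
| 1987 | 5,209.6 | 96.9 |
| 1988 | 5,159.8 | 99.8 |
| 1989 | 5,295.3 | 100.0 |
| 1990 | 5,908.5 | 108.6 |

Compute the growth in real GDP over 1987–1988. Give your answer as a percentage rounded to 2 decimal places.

Real GDP 1987 = 5209.6/0.969 = 5376.26.
Real GDP 1988 = 5159.8/0.998 = 5170.14.
Change = 5170.14/5376.26 − 1 = -0.0383.

-3.83%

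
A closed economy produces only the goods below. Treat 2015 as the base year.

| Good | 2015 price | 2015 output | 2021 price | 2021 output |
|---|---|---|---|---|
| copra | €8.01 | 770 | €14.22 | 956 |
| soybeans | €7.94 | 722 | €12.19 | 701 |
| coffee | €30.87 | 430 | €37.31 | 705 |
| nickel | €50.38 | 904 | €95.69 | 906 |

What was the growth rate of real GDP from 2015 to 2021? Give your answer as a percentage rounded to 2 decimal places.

14.02%

Real GDP 2015 = Nominal GDP 2015 = 8.01·770 + 7.94·722 + 30.87·430 + 50.38·904 = 70718.00.
Real GDP 2021 (at 2015 prices) = 8.01·956 + 7.94·701 + 30.87·705 + 50.38·906 = 80631.13.
Real growth = 80631.13/70718.00 − 1 = 0.1402.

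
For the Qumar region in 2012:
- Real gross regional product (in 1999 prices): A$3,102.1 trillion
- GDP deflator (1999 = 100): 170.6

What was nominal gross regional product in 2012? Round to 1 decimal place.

Nominal gross regional product = Real × (GDP deflator/100) = 3102.1 × 1.706 = 5292.18.

A$5,292.2 trillion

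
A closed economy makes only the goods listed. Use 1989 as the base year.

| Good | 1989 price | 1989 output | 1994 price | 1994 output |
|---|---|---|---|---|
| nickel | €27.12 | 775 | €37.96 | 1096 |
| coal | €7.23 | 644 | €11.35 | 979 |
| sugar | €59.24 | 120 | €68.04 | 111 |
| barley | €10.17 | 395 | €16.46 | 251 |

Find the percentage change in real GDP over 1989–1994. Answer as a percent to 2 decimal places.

Real GDP 1989 = Nominal GDP 1989 = 27.12·775 + 7.23·644 + 59.24·120 + 10.17·395 = 36800.07.
Real GDP 1994 (at 1989 prices) = 27.12·1096 + 7.23·979 + 59.24·111 + 10.17·251 = 45930.00.
Real growth = 45930.00/36800.07 − 1 = 0.2481.

24.81%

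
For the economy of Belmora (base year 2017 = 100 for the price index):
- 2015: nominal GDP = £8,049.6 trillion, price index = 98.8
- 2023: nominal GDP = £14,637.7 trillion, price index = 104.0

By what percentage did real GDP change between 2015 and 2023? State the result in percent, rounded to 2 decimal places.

72.75%

Deflate each year: 2015 → 8049.6/0.988 = 8147.37; 2023 → 14637.7/1.040 = 14074.71.
So real GDP changed by 14074.71/8147.37 − 1 = 0.7275, i.e. 72.75%.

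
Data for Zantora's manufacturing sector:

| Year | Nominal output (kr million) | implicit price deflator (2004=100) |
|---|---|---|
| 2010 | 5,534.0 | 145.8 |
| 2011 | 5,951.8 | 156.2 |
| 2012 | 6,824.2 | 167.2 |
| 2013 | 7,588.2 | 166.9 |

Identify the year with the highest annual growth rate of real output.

2011: real = 5951.8/1.562 = 3810.37; growth vs 2010 (3795.61) = 0.39%.
2012: real = 6824.2/1.672 = 4081.46; growth vs 2011 (3810.37) = 7.11%.
2013: real = 7588.2/1.669 = 4546.55; growth vs 2012 (4081.46) = 11.40%.

2013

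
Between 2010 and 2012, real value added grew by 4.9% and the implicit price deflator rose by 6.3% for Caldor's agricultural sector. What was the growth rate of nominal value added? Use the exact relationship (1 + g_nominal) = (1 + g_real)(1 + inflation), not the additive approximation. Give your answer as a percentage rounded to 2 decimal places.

(1 + g_nom) = (1 + g_real)(1 + π) = 1.0490 × 1.0630 = 1.11509.

11.51%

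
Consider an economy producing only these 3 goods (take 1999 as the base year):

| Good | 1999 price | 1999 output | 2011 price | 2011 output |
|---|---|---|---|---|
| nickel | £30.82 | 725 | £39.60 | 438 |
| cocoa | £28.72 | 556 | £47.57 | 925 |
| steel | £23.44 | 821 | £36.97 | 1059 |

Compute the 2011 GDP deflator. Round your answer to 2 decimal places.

Nominal GDP 2011 = 39.60·438 + 47.57·925 + 36.97·1059 = 100498.28.
Real GDP 2011 (at 1999 prices) = 30.82·438 + 28.72·925 + 23.44·1059 = 64888.12.
Deflator = Nominal/Real × 100 = 100498.28/64888.12 × 100 = 154.879.

154.88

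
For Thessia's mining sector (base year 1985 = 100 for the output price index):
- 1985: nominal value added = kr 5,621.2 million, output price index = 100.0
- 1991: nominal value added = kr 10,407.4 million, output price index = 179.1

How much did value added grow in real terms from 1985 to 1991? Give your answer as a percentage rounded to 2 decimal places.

3.38%

Real value added 1985 = 5621.2 / 1.000 = 5621.20.
Real value added 1991 = 10407.4 / 1.791 = 5810.94.
Real growth = 5810.94 / 5621.20 − 1 = 0.0338.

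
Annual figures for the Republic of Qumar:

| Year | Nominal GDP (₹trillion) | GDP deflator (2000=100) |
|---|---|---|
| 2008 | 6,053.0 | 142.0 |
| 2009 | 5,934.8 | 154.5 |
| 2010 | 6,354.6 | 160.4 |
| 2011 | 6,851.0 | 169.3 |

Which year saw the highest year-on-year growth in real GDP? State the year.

2010

2009: real = 5934.8/1.545 = 3841.29; growth vs 2008 (4262.68) = -9.89%.
2010: real = 6354.6/1.604 = 3961.72; growth vs 2009 (3841.29) = 3.14%.
2011: real = 6851.0/1.693 = 4046.66; growth vs 2010 (3961.72) = 2.14%.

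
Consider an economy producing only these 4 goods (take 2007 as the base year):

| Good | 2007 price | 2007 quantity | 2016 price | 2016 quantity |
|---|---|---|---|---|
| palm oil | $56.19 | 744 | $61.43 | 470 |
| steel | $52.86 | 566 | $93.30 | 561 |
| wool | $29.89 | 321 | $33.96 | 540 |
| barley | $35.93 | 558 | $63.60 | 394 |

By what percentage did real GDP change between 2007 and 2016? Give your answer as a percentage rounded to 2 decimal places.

-14.80%

Real GDP 2007 = Nominal GDP 2007 = 56.19·744 + 52.86·566 + 29.89·321 + 35.93·558 = 101367.75.
Real GDP 2016 (at 2007 prices) = 56.19·470 + 52.86·561 + 29.89·540 + 35.93·394 = 86360.78.
Real growth = 86360.78/101367.75 − 1 = -0.1480.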